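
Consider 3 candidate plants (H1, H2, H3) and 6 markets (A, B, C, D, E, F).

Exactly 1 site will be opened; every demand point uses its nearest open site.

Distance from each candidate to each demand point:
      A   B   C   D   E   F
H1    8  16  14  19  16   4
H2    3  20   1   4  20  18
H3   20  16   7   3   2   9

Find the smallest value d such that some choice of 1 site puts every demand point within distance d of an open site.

Open {H1}.
  Farthest demand point is D at distance 19 (to H1); all others are ≤ 19.
With {H2} the worst case is 20.
With {H3} the worst case is 20.
No size-1 selection achieves below 19.

19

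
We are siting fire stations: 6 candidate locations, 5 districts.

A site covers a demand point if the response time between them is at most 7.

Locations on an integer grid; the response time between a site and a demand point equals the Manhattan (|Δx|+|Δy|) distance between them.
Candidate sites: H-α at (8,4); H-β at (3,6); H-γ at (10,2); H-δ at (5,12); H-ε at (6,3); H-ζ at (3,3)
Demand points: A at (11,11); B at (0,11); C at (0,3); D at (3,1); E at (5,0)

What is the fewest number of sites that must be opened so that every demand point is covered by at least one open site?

Coverage sets (demand points within 7 of each site):
  H-α: {E}
  H-β: {C, D}
  H-γ: {E}
  H-δ: {A, B}
  H-ε: {C, D, E}
  H-ζ: {C, D, E}
No single site covers all 5 demand points.
But {H-δ, H-ε} covers everything, so the minimum is 2.

2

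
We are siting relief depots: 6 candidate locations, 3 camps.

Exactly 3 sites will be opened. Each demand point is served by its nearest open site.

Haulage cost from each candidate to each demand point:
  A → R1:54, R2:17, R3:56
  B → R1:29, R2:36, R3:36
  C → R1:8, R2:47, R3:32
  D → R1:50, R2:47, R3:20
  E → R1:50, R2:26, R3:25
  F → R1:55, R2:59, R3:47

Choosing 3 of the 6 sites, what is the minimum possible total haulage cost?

Open {A, C, D}.
  R1→C 8, R2→A 17, R3→D 20  ⇒ total 45.
Compare {A, C, E}: total 50.
Compare {C, D, E}: total 54.
No size-3 selection does better; minimum is 45.

45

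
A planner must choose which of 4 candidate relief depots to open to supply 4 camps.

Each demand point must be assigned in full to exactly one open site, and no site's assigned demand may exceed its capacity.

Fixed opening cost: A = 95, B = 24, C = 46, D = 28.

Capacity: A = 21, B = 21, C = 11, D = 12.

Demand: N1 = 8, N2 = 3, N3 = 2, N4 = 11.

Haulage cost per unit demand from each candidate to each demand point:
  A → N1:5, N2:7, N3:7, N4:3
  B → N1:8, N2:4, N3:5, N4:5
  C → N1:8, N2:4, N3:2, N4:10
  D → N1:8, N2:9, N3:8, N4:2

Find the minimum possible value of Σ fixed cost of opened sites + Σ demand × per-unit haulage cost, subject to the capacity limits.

Open {B, D}; cheapest assignment that respects the capacities:
  B (cap 21, load 13): N1, N2, N3 — cost 8×8 + 3×4 + 2×5 = 86
  D (cap 12, load 11): N4 — cost 11×2 = 22
  Shipping 108, fixed 52 → total 160.
  Any other capacity-feasible assignment to {B, D} ships for at least 108.
Compare {B, C, D}: its best feasible assignment gives total 200.
Compare {B, C}: its best feasible assignment gives total 205.
Every other set of open sites that can feasibly serve all demand totals ≥ 200 even under its best assignment. Minimum: 160.

160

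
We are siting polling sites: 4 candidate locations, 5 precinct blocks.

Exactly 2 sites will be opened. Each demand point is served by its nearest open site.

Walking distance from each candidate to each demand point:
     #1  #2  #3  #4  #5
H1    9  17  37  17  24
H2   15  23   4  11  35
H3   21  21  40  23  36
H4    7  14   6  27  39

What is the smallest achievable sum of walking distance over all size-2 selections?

65

Open {H1, H2}.
  #1→H1 9, #2→H1 17, #3→H2 4, #4→H2 11, #5→H1 24  ⇒ total 65.
Compare {H1, H4}: total 68.
Compare {H2, H4}: total 71.
No size-2 selection does better; minimum is 65.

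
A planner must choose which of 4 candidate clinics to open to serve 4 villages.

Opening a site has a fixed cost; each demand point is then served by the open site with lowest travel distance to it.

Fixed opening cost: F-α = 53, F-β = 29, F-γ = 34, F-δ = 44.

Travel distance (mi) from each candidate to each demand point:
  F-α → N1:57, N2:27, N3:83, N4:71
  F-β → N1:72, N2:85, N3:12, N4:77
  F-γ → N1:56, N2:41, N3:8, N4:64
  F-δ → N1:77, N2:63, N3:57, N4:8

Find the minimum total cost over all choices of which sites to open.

191

Open {F-γ, F-δ}: assign each demand point to its cheapest open site.
  N1→F-γ 56, N2→F-γ 41, N3→F-γ 8, N4→F-δ 8
  travel distance 113, fixed 78 → total 191.
Compare {F-γ}: travel distance 169 + fixed 34 = 203.
Compare {F-β, F-γ, F-δ}: travel distance 113 + fixed 107 = 220.
Compare {F-β, F-δ}: travel distance 155 + fixed 73 = 228.
All other subsets cost ≥ 203. Minimum total cost: 191.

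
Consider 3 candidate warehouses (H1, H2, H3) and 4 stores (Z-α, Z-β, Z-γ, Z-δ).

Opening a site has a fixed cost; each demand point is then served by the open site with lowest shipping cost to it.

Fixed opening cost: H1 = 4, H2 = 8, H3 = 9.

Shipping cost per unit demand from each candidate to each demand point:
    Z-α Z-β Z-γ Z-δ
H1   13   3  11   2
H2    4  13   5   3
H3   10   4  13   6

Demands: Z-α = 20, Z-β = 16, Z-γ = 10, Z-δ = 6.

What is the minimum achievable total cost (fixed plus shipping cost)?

Open {H1, H2}: assign each demand point to its cheapest open site.
  Z-α→H2 20×4=80, Z-β→H1 16×3=48, Z-γ→H2 10×5=50, Z-δ→H1 6×2=12
  shipping cost 190, fixed 12 → total 202.
Compare {H1, H2, H3}: shipping cost 190 + fixed 21 = 211.
Compare {H2, H3}: shipping cost 212 + fixed 17 = 229.
Compare {H2}: shipping cost 356 + fixed 8 = 364.
All other subsets cost ≥ 211. Minimum total cost: 202.

202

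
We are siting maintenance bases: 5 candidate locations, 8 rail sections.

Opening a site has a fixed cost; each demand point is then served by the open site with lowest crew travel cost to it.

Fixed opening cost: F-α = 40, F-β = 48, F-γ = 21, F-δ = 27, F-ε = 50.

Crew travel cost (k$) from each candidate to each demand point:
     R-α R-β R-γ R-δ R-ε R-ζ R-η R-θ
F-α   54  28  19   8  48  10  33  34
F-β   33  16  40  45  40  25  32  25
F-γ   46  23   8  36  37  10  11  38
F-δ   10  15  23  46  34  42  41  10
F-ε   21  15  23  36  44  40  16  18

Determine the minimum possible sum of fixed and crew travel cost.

182

Open {F-γ, F-δ}: assign each demand point to its cheapest open site.
  R-α→F-δ 10, R-β→F-δ 15, R-γ→F-γ 8, R-δ→F-γ 36, R-ε→F-δ 34, R-ζ→F-γ 10, R-η→F-γ 11, R-θ→F-δ 10
  crew travel cost 134, fixed 48 → total 182.
Compare {F-α, F-γ, F-δ}: crew travel cost 106 + fixed 88 = 194.
Compare {F-α, F-δ}: crew travel cost 139 + fixed 67 = 206.
Compare {F-γ, F-ε}: crew travel cost 156 + fixed 71 = 227.
All other subsets cost ≥ 194. Minimum total cost: 182.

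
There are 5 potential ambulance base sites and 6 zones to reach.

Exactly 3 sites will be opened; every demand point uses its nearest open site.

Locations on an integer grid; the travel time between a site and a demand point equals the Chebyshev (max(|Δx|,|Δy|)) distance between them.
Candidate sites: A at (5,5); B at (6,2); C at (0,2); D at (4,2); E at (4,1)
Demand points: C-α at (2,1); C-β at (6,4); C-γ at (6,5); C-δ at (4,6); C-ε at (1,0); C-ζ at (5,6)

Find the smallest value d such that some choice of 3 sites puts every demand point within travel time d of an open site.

Open {A, B, C}.
  Farthest demand point is C-α at travel time 2 (to C); all others are ≤ 2.
With {A, C, D} the worst case is 2.
With {A, C, E} the worst case is 2.
No size-3 selection achieves below 2.

2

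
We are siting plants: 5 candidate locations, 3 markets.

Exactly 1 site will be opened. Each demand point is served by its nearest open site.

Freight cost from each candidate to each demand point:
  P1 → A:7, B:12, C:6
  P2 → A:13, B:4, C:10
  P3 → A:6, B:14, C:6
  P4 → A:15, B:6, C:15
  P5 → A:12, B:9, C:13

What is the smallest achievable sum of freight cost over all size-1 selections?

Open {P1}.
  A→P1 7, B→P1 12, C→P1 6  ⇒ total 25.
Compare {P3}: total 26.
Compare {P2}: total 27.
No size-1 selection does better; minimum is 25.

25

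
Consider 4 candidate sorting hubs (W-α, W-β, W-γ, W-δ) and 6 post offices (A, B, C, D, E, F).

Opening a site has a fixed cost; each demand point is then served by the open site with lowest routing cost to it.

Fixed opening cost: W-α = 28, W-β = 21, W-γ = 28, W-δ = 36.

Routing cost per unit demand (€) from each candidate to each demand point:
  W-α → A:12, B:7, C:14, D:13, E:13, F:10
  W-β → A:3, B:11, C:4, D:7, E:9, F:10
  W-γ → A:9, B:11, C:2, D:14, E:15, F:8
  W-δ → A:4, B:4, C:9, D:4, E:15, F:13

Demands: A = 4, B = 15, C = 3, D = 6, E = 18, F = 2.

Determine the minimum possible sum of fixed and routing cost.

347

Open {W-β, W-δ}: assign each demand point to its cheapest open site.
  A→W-β 4×3=12, B→W-δ 15×4=60, C→W-β 3×4=12, D→W-δ 6×4=24, E→W-β 18×9=162, F→W-β 2×10=20
  routing cost 290, fixed 57 → total 347.
Compare {W-β, W-γ, W-δ}: routing cost 280 + fixed 85 = 365.
Compare {W-α, W-β, W-δ}: routing cost 290 + fixed 85 = 375.
Compare {W-α, W-β, W-γ, W-δ}: routing cost 280 + fixed 113 = 393.
All other subsets cost ≥ 365. Minimum total cost: 347.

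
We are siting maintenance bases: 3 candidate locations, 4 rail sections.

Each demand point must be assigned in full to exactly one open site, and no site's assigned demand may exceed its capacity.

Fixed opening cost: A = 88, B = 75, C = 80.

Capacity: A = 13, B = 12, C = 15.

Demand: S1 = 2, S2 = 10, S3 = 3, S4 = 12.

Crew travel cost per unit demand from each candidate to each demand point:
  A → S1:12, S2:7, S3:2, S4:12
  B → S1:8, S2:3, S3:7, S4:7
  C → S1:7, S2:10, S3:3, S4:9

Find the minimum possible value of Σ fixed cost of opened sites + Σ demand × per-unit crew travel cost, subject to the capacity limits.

Open {B, C}; cheapest assignment that respects the capacities:
  B (cap 12, load 12): S1, S2 — cost 2×8 + 10×3 = 46
  C (cap 15, load 15): S3, S4 — cost 3×3 + 12×9 = 117
  Shipping 163, fixed 155 → total 318.
  Any other capacity-feasible assignment to {B, C} ships for at least 163.
Compare {A, C}: its best feasible assignment gives total 366.
Compare {A, B, C}: its best feasible assignment gives total 401.
Every other set of open sites that can feasibly serve all demand totals ≥ 366 even under its best assignment. Minimum: 318.

318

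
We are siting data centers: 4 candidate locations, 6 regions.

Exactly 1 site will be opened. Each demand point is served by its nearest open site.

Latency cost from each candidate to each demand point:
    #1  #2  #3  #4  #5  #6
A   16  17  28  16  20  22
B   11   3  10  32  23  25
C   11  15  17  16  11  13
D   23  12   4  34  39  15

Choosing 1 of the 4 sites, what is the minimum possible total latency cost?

Open {C}.
  #1→C 11, #2→C 15, #3→C 17, #4→C 16, #5→C 11, #6→C 13  ⇒ total 83.
Compare {B}: total 104.
Compare {A}: total 119.
No size-1 selection does better; minimum is 83.

83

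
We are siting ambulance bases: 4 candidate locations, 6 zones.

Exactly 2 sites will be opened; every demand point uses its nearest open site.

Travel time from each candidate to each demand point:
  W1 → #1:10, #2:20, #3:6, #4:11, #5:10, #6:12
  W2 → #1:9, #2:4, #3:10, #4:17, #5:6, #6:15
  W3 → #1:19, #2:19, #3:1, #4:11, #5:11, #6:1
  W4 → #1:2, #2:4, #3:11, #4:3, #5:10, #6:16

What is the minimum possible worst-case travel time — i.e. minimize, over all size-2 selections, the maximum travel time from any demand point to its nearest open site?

Open {W3, W4}.
  Farthest demand point is #5 at travel time 10 (to W4); all others are ≤ 10.
With {W2, W3} the worst case is 11.
With {W1, W2} the worst case is 12.
No size-2 selection achieves below 10.

10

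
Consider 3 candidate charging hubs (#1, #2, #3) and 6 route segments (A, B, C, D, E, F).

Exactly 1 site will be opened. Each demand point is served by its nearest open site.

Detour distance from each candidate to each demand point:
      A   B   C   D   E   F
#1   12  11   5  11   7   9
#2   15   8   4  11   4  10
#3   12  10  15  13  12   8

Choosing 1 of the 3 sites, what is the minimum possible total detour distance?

Open {#2}.
  A→#2 15, B→#2 8, C→#2 4, D→#2 11, E→#2 4, F→#2 10  ⇒ total 52.
Compare {#1}: total 55.
Compare {#3}: total 70.

52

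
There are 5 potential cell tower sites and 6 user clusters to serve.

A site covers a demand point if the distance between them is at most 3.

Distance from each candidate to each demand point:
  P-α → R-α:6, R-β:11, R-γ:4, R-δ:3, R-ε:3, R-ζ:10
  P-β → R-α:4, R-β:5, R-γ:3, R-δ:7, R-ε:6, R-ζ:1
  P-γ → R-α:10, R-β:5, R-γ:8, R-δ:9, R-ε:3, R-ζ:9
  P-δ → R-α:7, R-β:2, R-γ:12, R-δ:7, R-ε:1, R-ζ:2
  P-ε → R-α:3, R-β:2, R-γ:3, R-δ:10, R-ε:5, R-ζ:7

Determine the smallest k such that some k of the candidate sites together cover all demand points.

3

Coverage sets (demand points within 3 of each site):
  P-α: {R-δ, R-ε}
  P-β: {R-γ, R-ζ}
  P-γ: {R-ε}
  P-δ: {R-β, R-ε, R-ζ}
  P-ε: {R-α, R-β, R-γ}
No 2 sites suffice: every size-2 union leaves at least one demand point uncovered.
But {P-α, P-β, P-ε} covers everything, so the minimum is 3.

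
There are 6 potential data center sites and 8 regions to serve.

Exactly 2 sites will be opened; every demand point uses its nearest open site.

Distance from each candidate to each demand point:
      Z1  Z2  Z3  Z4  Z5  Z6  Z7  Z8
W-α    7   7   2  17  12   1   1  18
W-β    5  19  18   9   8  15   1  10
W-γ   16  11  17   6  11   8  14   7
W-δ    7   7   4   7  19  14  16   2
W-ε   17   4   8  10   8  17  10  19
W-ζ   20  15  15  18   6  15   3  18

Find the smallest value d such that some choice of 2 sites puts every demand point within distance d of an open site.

Open {W-α, W-β}.
  Farthest demand point is Z8 at distance 10 (to W-β); all others are ≤ 10.
With {W-α, W-γ} the worst case is 11.
With {W-α, W-δ} the worst case is 12.
No size-2 selection achieves below 10.

10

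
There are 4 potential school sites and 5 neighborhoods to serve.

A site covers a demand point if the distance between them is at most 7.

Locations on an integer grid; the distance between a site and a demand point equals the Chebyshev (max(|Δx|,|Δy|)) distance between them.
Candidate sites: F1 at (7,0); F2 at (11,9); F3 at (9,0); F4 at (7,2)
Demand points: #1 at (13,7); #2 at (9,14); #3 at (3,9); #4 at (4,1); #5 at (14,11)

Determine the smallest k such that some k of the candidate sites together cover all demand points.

2

Coverage sets (demand points within 7 of each site):
  F1: {#1, #4}
  F2: {#1, #2, #5}
  F3: {#1, #4}
  F4: {#1, #3, #4}
No single site covers all 5 demand points.
But {F2, F4} covers everything, so the minimum is 2.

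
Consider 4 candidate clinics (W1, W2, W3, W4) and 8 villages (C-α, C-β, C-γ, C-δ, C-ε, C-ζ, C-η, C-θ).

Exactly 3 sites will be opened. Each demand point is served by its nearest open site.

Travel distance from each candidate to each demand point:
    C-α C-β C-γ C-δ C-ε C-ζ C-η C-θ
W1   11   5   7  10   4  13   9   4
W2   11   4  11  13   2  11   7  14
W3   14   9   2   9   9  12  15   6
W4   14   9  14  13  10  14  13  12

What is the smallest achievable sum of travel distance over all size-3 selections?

Open {W1, W2, W3}.
  C-α→W1 11, C-β→W2 4, C-γ→W3 2, C-δ→W3 9, C-ε→W2 2, C-ζ→W2 11, C-η→W2 7, C-θ→W1 4  ⇒ total 50.
Compare {W2, W3, W4}: total 52.
Compare {W1, W2, W4}: total 56.
No size-3 selection does better; minimum is 50.

50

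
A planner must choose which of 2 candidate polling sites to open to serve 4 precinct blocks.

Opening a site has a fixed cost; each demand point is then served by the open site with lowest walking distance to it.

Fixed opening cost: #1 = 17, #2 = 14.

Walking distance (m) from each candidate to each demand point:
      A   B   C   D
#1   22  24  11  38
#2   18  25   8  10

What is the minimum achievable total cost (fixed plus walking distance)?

Open {#2}: assign each demand point to its cheapest open site.
  A→#2 18, B→#2 25, C→#2 8, D→#2 10
  walking distance 61, fixed 14 → total 75.
Compare {#1, #2}: walking distance 60 + fixed 31 = 91.
Compare {#1}: walking distance 95 + fixed 17 = 112.

75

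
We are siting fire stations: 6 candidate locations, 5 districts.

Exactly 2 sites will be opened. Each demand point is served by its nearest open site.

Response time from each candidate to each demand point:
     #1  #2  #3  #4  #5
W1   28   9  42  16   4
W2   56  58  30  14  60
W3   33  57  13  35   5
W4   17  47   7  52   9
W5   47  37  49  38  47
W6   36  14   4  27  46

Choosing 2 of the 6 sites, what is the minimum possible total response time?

53

Open {W1, W4}.
  #1→W4 17, #2→W1 9, #3→W4 7, #4→W1 16, #5→W1 4  ⇒ total 53.
Compare {W1, W6}: total 61.
Compare {W1, W3}: total 70.
No size-2 selection does better; minimum is 53.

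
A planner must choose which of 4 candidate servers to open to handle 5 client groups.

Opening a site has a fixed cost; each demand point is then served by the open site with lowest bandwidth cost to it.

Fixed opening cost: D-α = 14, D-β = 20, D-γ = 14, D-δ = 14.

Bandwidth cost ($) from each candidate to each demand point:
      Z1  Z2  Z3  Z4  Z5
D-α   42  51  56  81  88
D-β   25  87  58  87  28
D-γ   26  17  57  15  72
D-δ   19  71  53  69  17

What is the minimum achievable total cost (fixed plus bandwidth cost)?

Open {D-γ, D-δ}: assign each demand point to its cheapest open site.
  Z1→D-δ 19, Z2→D-γ 17, Z3→D-δ 53, Z4→D-γ 15, Z5→D-δ 17
  bandwidth cost 121, fixed 28 → total 149.
Compare {D-α, D-γ, D-δ}: bandwidth cost 121 + fixed 42 = 163.
Compare {D-β, D-γ, D-δ}: bandwidth cost 121 + fixed 48 = 169.
Compare {D-β, D-γ}: bandwidth cost 142 + fixed 34 = 176.
All other subsets cost ≥ 163. Minimum total cost: 149.

149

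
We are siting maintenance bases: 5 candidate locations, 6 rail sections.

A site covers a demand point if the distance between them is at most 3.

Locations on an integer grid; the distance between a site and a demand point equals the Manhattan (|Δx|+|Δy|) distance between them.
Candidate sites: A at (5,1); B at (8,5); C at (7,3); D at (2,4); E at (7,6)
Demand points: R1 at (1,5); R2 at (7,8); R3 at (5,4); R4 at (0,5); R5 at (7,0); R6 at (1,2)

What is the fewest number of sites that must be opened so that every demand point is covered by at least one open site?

3

Coverage sets (demand points within 3 of each site):
  A: {R3, R5}
  B: {}
  C: {R3, R5}
  D: {R1, R3, R4, R6}
  E: {R2}
No 2 sites suffice: every size-2 union leaves at least one demand point uncovered.
But {A, D, E} covers everything, so the minimum is 3.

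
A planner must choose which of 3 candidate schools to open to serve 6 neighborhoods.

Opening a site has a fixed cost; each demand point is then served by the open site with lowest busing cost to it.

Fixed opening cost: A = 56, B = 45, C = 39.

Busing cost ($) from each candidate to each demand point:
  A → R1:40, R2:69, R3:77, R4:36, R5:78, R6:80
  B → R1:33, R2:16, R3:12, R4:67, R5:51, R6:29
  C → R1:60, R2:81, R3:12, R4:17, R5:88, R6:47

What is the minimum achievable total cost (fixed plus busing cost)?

Open {B, C}: assign each demand point to its cheapest open site.
  R1→B 33, R2→B 16, R3→B 12, R4→C 17, R5→B 51, R6→B 29
  busing cost 158, fixed 84 → total 242.
Compare {B}: busing cost 208 + fixed 45 = 253.
Compare {A, B}: busing cost 177 + fixed 101 = 278.
Compare {A, B, C}: busing cost 158 + fixed 140 = 298.
All other subsets cost ≥ 253. Minimum total cost: 242.

242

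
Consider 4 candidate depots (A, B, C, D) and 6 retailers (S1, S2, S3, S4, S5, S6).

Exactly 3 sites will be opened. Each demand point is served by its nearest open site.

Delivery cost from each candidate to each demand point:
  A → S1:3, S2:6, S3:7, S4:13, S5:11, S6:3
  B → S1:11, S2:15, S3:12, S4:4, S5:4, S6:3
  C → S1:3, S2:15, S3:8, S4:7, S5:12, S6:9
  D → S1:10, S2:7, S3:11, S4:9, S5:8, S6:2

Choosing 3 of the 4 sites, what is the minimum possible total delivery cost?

26

Open {A, B, D}.
  S1→A 3, S2→A 6, S3→A 7, S4→B 4, S5→B 4, S6→D 2  ⇒ total 26.
Compare {A, B, C}: total 27.
Compare {B, C, D}: total 28.
No size-3 selection does better; minimum is 26.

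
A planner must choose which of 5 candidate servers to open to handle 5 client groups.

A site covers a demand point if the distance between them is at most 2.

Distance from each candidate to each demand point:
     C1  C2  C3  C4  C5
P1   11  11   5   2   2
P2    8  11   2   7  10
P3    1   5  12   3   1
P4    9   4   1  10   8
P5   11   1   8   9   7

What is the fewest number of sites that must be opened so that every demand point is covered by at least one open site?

4

Coverage sets (demand points within 2 of each site):
  P1: {C4, C5}
  P2: {C3}
  P3: {C1, C5}
  P4: {C3}
  P5: {C2}
No 3 sites suffice: every size-3 union leaves at least one demand point uncovered.
But {P1, P2, P3, P5} covers everything, so the minimum is 4.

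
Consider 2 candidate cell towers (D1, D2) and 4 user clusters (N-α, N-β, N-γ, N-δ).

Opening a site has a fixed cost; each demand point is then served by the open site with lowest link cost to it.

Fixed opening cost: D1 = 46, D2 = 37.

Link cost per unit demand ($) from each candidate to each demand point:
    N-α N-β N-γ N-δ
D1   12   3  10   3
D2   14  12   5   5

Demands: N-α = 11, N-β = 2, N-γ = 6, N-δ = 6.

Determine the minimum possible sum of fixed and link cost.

262

Open {D1}: assign each demand point to its cheapest open site.
  N-α→D1 11×12=132, N-β→D1 2×3=6, N-γ→D1 6×10=60, N-δ→D1 6×3=18
  link cost 216, fixed 46 → total 262.
Compare {D1, D2}: link cost 186 + fixed 83 = 269.
Compare {D2}: link cost 238 + fixed 37 = 275.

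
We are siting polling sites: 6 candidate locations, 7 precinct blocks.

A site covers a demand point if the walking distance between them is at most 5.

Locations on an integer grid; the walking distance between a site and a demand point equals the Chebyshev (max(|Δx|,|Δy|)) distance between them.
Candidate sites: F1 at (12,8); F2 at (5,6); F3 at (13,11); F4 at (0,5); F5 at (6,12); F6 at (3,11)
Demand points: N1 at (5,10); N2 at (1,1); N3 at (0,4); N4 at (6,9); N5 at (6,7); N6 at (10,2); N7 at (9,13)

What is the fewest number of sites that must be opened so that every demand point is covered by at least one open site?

Coverage sets (demand points within 5 of each site):
  F1: {N7}
  F2: {N1, N2, N3, N4, N5, N6}
  F3: {N7}
  F4: {N1, N2, N3}
  F5: {N1, N4, N5, N7}
  F6: {N1, N4, N5}
No single site covers all 7 demand points.
But {F1, F2} covers everything, so the minimum is 2.

2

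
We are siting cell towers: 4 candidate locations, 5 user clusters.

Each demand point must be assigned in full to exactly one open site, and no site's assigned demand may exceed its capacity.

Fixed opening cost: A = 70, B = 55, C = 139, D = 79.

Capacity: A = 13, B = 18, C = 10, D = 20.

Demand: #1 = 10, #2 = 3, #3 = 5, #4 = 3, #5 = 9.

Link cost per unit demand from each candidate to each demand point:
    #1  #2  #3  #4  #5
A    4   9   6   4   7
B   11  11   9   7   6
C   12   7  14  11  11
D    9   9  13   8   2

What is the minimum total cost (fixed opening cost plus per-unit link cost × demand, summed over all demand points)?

Open {A, B}; cheapest assignment that respects the capacities:
  A (cap 13, load 13): #1, #4 — cost 10×4 + 3×4 = 52
  B (cap 18, load 17): #2, #3, #5 — cost 3×11 + 5×9 + 9×6 = 132
  Shipping 184, fixed 125 → total 309.
  Any other capacity-feasible assignment to {A, B} ships for at least 184.
Compare {A, D}: its best feasible assignment gives total 311.
Compare {B, D}: its best feasible assignment gives total 341.
Every other set of open sites that can feasibly serve all demand totals ≥ 311 even under its best assignment. Minimum: 309.

309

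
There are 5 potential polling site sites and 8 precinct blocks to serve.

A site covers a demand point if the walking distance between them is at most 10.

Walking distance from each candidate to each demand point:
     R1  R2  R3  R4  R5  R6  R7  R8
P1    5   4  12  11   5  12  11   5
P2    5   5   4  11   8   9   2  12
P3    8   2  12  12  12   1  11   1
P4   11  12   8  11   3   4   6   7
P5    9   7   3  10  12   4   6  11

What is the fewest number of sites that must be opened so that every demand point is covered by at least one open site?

2

Coverage sets (demand points within 10 of each site):
  P1: {R1, R2, R5, R8}
  P2: {R1, R2, R3, R5, R6, R7}
  P3: {R1, R2, R6, R8}
  P4: {R3, R5, R6, R7, R8}
  P5: {R1, R2, R3, R4, R6, R7}
No single site covers all 8 demand points.
But {P1, P5} covers everything, so the minimum is 2.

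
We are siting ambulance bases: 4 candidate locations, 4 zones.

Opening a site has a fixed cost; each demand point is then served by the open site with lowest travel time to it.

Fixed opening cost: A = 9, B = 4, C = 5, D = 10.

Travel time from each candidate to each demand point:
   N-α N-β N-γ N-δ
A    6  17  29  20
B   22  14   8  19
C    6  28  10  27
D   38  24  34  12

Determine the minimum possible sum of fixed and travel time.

Open {B, C}: assign each demand point to its cheapest open site.
  N-α→C 6, N-β→B 14, N-γ→B 8, N-δ→B 19
  travel time 47, fixed 9 → total 56.
Compare {B, C, D}: travel time 40 + fixed 19 = 59.
Compare {A, B}: travel time 47 + fixed 13 = 60.
Compare {A, B, D}: travel time 40 + fixed 23 = 63.
All other subsets cost ≥ 59. Minimum total cost: 56.

56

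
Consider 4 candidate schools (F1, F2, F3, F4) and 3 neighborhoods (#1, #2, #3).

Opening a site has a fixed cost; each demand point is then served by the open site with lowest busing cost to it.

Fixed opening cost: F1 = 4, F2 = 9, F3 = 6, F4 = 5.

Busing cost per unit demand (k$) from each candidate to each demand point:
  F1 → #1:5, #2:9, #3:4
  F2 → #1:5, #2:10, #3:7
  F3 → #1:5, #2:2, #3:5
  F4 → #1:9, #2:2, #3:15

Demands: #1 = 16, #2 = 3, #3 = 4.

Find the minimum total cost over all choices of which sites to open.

Open {F1, F4}: assign each demand point to its cheapest open site.
  #1→F1 16×5=80, #2→F4 3×2=6, #3→F1 4×4=16
  busing cost 102, fixed 9 → total 111.
Compare {F3}: busing cost 106 + fixed 6 = 112.
Compare {F1, F3}: busing cost 102 + fixed 10 = 112.
Compare {F3, F4}: busing cost 106 + fixed 11 = 117.
All other subsets cost ≥ 112. Minimum total cost: 111.

111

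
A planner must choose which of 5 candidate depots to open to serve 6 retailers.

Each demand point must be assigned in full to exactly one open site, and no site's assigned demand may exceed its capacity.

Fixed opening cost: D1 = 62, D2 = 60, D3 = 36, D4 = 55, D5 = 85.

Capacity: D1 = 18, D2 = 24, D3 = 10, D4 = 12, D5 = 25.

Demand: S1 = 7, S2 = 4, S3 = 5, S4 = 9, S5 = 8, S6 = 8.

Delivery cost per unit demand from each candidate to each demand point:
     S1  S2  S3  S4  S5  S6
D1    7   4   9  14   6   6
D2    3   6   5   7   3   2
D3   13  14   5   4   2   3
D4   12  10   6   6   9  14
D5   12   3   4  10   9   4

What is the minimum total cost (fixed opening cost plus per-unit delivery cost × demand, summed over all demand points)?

307

Open {D2, D3, D4}; cheapest assignment that respects the capacities:
  D2 (cap 24, load 24): S1, S2, S3, S6 — cost 7×3 + 4×6 + 5×5 + 8×2 = 86
  D3 (cap 10, load 8): S5 — cost 8×2 = 16
  D4 (cap 12, load 9): S4 — cost 9×6 = 54
  Shipping 156, fixed 151 → total 307.
  Any other capacity-feasible assignment to {D2, D3, D4} ships for at least 156.
Compare {D2, D3, D5}: its best feasible assignment gives total 310.
Compare {D1, D2, D3}: its best feasible assignment gives total 316.
Every other set of open sites that can feasibly serve all demand totals ≥ 310 even under its best assignment. Minimum: 307.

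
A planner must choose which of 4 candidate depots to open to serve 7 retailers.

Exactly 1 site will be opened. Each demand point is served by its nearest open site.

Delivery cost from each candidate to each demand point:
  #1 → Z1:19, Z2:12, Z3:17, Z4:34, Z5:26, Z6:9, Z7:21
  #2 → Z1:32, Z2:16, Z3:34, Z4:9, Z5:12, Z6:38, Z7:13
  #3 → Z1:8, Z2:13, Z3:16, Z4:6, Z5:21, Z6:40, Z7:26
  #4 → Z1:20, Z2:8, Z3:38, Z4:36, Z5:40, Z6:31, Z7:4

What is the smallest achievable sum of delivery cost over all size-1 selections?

130

Open {#3}.
  Z1→#3 8, Z2→#3 13, Z3→#3 16, Z4→#3 6, Z5→#3 21, Z6→#3 40, Z7→#3 26  ⇒ total 130.
Compare {#1}: total 138.
Compare {#2}: total 154.
No size-1 selection does better; minimum is 130.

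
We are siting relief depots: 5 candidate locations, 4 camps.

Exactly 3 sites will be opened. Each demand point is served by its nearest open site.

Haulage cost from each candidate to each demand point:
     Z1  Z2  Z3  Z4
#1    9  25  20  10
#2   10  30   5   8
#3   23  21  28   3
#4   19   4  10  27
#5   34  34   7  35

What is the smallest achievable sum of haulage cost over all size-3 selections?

22

Open {#2, #3, #4}.
  Z1→#2 10, Z2→#4 4, Z3→#2 5, Z4→#3 3  ⇒ total 22.
Compare {#1, #2, #4}: total 26.
Compare {#1, #3, #4}: total 26.
No size-3 selection does better; minimum is 22.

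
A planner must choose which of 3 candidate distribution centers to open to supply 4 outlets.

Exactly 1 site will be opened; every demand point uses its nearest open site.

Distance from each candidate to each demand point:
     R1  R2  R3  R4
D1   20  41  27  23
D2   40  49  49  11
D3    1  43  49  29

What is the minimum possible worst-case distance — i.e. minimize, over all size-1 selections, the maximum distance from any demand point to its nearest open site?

41

Open {D1}.
  Farthest demand point is R2 at distance 41 (to D1); all others are ≤ 41.
With {D2} the worst case is 49.
With {D3} the worst case is 49.
No size-1 selection achieves below 41.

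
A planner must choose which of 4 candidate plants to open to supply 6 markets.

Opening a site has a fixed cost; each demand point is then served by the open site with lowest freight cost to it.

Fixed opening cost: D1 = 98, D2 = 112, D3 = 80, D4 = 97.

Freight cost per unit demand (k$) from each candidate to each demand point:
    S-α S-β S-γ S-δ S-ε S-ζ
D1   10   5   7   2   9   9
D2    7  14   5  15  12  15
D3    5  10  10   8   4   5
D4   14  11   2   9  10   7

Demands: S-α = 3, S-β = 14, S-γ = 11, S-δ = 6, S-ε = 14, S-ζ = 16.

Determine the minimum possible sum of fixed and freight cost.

Open {D1, D3}: assign each demand point to its cheapest open site.
  S-α→D3 3×5=15, S-β→D1 14×5=70, S-γ→D1 11×7=77, S-δ→D1 6×2=12, S-ε→D3 14×4=56, S-ζ→D3 16×5=80
  freight cost 310, fixed 178 → total 488.
Compare {D3}: freight cost 449 + fixed 80 = 529.
Compare {D1, D3, D4}: freight cost 255 + fixed 275 = 530.
Compare {D3, D4}: freight cost 361 + fixed 177 = 538.
All other subsets cost ≥ 529. Minimum total cost: 488.

488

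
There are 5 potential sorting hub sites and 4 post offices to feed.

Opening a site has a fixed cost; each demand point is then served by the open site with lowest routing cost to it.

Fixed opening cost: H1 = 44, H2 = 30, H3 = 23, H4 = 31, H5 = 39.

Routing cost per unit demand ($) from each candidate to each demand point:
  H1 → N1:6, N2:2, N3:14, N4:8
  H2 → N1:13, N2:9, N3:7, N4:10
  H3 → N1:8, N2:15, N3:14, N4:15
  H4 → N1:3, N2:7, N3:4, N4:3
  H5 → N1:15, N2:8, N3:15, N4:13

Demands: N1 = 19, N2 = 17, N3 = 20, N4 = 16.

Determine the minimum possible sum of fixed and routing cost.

Open {H1, H4}: assign each demand point to its cheapest open site.
  N1→H4 19×3=57, N2→H1 17×2=34, N3→H4 20×4=80, N4→H4 16×3=48
  routing cost 219, fixed 75 → total 294.
Compare {H1, H3, H4}: routing cost 219 + fixed 98 = 317.
Compare {H1, H2, H4}: routing cost 219 + fixed 105 = 324.
Compare {H1, H4, H5}: routing cost 219 + fixed 114 = 333.
All other subsets cost ≥ 317. Minimum total cost: 294.

294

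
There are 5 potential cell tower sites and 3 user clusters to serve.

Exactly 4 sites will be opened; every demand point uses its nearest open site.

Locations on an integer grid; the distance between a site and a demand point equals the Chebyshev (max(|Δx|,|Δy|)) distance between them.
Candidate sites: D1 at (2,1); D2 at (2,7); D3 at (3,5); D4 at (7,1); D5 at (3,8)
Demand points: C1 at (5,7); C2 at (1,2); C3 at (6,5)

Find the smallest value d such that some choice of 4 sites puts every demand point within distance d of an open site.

3

Open {D1, D2, D3, D4}.
  Farthest demand point is C3 at distance 3 (to D3); all others are ≤ 3.
With {D1, D2, D3, D5} the worst case is 3.
With {D1, D2, D4, D5} the worst case is 3.
No size-4 selection achieves below 3.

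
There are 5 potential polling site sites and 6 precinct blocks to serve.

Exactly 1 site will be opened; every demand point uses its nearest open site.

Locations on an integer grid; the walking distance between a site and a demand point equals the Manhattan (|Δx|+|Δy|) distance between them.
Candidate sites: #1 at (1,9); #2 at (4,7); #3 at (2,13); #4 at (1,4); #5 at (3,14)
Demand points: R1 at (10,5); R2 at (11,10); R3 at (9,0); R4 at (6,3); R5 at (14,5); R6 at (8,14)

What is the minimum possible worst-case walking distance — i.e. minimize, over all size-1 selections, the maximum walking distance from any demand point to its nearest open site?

Open {#2}.
  Farthest demand point is R3 at walking distance 12 (to #2); all others are ≤ 12.
With {#1} the worst case is 17.
With {#4} the worst case is 17.
No size-1 selection achieves below 12.

12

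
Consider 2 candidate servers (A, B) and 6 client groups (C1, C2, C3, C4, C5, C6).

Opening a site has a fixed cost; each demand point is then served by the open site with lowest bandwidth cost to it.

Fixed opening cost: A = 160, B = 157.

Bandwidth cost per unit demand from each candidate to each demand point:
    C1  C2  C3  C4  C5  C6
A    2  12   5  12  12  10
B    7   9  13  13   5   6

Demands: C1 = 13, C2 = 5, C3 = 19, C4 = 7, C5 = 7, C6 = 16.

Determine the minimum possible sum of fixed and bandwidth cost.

Open {A}: assign each demand point to its cheapest open site.
  C1→A 13×2=26, C2→A 5×12=60, C3→A 19×5=95, C4→A 7×12=84, C5→A 7×12=84, C6→A 16×10=160
  bandwidth cost 509, fixed 160 → total 669.
Compare {A, B}: bandwidth cost 381 + fixed 317 = 698.
Compare {B}: bandwidth cost 605 + fixed 157 = 762.

669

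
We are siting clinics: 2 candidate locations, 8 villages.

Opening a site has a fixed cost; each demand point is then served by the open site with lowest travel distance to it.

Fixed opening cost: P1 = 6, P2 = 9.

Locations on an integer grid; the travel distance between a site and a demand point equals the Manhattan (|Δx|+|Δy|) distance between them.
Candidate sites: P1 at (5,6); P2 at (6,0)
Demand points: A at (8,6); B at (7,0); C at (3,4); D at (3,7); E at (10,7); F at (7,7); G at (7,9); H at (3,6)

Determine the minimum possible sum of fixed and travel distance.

40

Open {P1}: assign each demand point to its cheapest open site.
  A→P1 3, B→P1 8, C→P1 4, D→P1 3, E→P1 6, F→P1 3, G→P1 5, H→P1 2
  travel distance 34, fixed 6 → total 40.
Compare {P1, P2}: travel distance 27 + fixed 15 = 42.
Compare {P2}: travel distance 64 + fixed 9 = 73.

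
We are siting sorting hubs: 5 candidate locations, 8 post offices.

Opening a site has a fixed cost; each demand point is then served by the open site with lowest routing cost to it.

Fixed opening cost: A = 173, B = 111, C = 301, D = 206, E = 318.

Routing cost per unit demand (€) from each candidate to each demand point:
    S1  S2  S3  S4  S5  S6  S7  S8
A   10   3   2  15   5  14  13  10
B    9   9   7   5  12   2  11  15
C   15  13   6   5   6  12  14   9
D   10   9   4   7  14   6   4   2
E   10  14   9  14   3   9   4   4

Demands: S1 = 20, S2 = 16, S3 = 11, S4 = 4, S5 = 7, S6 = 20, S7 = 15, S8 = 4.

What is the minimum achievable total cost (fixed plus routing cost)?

834

Open {A, B}: assign each demand point to its cheapest open site.
  S1→B 20×9=180, S2→A 16×3=48, S3→A 11×2=22, S4→B 4×5=20, S5→A 7×5=35, S6→B 20×2=40, S7→B 15×11=165, S8→A 4×10=40
  routing cost 550, fixed 284 → total 834.
Compare {B}: routing cost 770 + fixed 111 = 881.
Compare {B, D}: routing cost 580 + fixed 317 = 897.
Compare {A, D}: routing cost 521 + fixed 379 = 900.
All other subsets cost ≥ 881. Minimum total cost: 834.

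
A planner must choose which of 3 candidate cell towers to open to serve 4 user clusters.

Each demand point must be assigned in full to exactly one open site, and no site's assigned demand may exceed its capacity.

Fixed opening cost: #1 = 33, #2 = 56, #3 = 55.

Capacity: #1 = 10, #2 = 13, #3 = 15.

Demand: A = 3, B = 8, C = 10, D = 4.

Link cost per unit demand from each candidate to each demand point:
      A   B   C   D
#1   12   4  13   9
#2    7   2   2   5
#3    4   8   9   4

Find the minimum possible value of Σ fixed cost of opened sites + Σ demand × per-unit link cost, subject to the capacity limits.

223

Open {#2, #3}; cheapest assignment that respects the capacities:
  #2 (cap 13, load 10): C — cost 10×2 = 20
  #3 (cap 15, load 15): A, B, D — cost 3×4 + 8×8 + 4×4 = 92
  Shipping 112, fixed 111 → total 223.
  Any other capacity-feasible assignment to {#2, #3} ships for at least 112.
Compare {#1, #2, #3}: its best feasible assignment gives total 224.
Compare {#1, #3}: its best feasible assignment gives total 310.
Every other set of open sites that can feasibly serve all demand totals ≥ 224 even under its best assignment. Minimum: 223.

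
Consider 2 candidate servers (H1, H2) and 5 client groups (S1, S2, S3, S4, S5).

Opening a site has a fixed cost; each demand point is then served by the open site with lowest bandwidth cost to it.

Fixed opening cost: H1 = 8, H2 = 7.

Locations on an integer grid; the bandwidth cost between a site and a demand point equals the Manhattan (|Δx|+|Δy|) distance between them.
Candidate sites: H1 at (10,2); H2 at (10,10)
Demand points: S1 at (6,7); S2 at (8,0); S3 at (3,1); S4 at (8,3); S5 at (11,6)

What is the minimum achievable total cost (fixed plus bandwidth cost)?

37

Open {H1}: assign each demand point to its cheapest open site.
  S1→H1 9, S2→H1 4, S3→H1 8, S4→H1 3, S5→H1 5
  bandwidth cost 29, fixed 8 → total 37.
Compare {H1, H2}: bandwidth cost 27 + fixed 15 = 42.
Compare {H2}: bandwidth cost 49 + fixed 7 = 56.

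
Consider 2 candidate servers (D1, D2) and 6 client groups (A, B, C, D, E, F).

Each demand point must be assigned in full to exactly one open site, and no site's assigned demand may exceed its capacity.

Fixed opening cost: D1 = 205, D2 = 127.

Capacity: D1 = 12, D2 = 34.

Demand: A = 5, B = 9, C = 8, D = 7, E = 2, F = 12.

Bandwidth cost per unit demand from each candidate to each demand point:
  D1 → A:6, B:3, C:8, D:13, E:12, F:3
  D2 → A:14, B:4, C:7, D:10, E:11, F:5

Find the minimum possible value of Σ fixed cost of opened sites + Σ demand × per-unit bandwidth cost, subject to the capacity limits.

622

Open {D1, D2}; cheapest assignment that respects the capacities:
  D1 (cap 12, load 12): F — cost 12×3 = 36
  D2 (cap 34, load 31): A, B, C, D, E — cost 5×14 + 9×4 + 8×7 + 7×10 + 2×11 = 254
  Shipping 290, fixed 332 → total 622.
  Any other capacity-feasible assignment to {D1, D2} ships for at least 290.
Total demand is 43 and no other set of sites has combined capacity ≥ 43, so {D1, D2} is the only feasible choice of open sites. Minimum: 622.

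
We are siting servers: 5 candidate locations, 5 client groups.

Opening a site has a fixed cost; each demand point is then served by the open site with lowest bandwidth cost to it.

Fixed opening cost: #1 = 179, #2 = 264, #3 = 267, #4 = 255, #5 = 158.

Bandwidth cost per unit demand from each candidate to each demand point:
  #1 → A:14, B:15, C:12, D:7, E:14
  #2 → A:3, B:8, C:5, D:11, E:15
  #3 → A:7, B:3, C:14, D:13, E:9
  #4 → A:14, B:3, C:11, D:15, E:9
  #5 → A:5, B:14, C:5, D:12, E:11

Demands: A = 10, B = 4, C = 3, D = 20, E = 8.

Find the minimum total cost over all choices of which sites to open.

Open {#5}: assign each demand point to its cheapest open site.
  A→#5 10×5=50, B→#5 4×14=56, C→#5 3×5=15, D→#5 20×12=240, E→#5 8×11=88
  bandwidth cost 449, fixed 158 → total 607.
Compare {#1}: bandwidth cost 488 + fixed 179 = 667.
Compare {#2}: bandwidth cost 417 + fixed 264 = 681.
Compare {#1, #5}: bandwidth cost 349 + fixed 337 = 686.
All other subsets cost ≥ 667. Minimum total cost: 607.

607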